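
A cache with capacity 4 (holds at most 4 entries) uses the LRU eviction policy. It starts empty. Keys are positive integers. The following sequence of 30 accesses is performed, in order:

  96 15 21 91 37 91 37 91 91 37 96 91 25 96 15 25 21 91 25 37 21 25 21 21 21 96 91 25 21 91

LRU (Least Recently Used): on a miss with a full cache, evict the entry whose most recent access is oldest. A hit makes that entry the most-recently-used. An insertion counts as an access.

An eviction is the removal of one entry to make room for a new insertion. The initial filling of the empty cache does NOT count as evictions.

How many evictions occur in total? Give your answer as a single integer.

Answer: 9

Derivation:
LRU simulation (capacity=4):
  1. access 96: MISS. Cache (LRU->MRU): [96]
  2. access 15: MISS. Cache (LRU->MRU): [96 15]
  3. access 21: MISS. Cache (LRU->MRU): [96 15 21]
  4. access 91: MISS. Cache (LRU->MRU): [96 15 21 91]
  5. access 37: MISS, evict 96. Cache (LRU->MRU): [15 21 91 37]
  6. access 91: HIT. Cache (LRU->MRU): [15 21 37 91]
  7. access 37: HIT. Cache (LRU->MRU): [15 21 91 37]
  8. access 91: HIT. Cache (LRU->MRU): [15 21 37 91]
  9. access 91: HIT. Cache (LRU->MRU): [15 21 37 91]
  10. access 37: HIT. Cache (LRU->MRU): [15 21 91 37]
  11. access 96: MISS, evict 15. Cache (LRU->MRU): [21 91 37 96]
  12. access 91: HIT. Cache (LRU->MRU): [21 37 96 91]
  13. access 25: MISS, evict 21. Cache (LRU->MRU): [37 96 91 25]
  14. access 96: HIT. Cache (LRU->MRU): [37 91 25 96]
  15. access 15: MISS, evict 37. Cache (LRU->MRU): [91 25 96 15]
  16. access 25: HIT. Cache (LRU->MRU): [91 96 15 25]
  17. access 21: MISS, evict 91. Cache (LRU->MRU): [96 15 25 21]
  18. access 91: MISS, evict 96. Cache (LRU->MRU): [15 25 21 91]
  19. access 25: HIT. Cache (LRU->MRU): [15 21 91 25]
  20. access 37: MISS, evict 15. Cache (LRU->MRU): [21 91 25 37]
  21. access 21: HIT. Cache (LRU->MRU): [91 25 37 21]
  22. access 25: HIT. Cache (LRU->MRU): [91 37 21 25]
  23. access 21: HIT. Cache (LRU->MRU): [91 37 25 21]
  24. access 21: HIT. Cache (LRU->MRU): [91 37 25 21]
  25. access 21: HIT. Cache (LRU->MRU): [91 37 25 21]
  26. access 96: MISS, evict 91. Cache (LRU->MRU): [37 25 21 96]
  27. access 91: MISS, evict 37. Cache (LRU->MRU): [25 21 96 91]
  28. access 25: HIT. Cache (LRU->MRU): [21 96 91 25]
  29. access 21: HIT. Cache (LRU->MRU): [96 91 25 21]
  30. access 91: HIT. Cache (LRU->MRU): [96 25 21 91]
Total: 17 hits, 13 misses, 9 evictions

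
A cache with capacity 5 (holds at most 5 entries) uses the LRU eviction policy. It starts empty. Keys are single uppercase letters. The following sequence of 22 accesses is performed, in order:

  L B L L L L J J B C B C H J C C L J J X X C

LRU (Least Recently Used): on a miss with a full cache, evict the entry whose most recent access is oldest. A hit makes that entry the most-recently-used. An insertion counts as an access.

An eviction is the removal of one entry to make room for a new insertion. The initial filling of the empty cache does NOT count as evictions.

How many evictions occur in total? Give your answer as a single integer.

Answer: 1

Derivation:
LRU simulation (capacity=5):
  1. access L: MISS. Cache (LRU->MRU): [L]
  2. access B: MISS. Cache (LRU->MRU): [L B]
  3. access L: HIT. Cache (LRU->MRU): [B L]
  4. access L: HIT. Cache (LRU->MRU): [B L]
  5. access L: HIT. Cache (LRU->MRU): [B L]
  6. access L: HIT. Cache (LRU->MRU): [B L]
  7. access J: MISS. Cache (LRU->MRU): [B L J]
  8. access J: HIT. Cache (LRU->MRU): [B L J]
  9. access B: HIT. Cache (LRU->MRU): [L J B]
  10. access C: MISS. Cache (LRU->MRU): [L J B C]
  11. access B: HIT. Cache (LRU->MRU): [L J C B]
  12. access C: HIT. Cache (LRU->MRU): [L J B C]
  13. access H: MISS. Cache (LRU->MRU): [L J B C H]
  14. access J: HIT. Cache (LRU->MRU): [L B C H J]
  15. access C: HIT. Cache (LRU->MRU): [L B H J C]
  16. access C: HIT. Cache (LRU->MRU): [L B H J C]
  17. access L: HIT. Cache (LRU->MRU): [B H J C L]
  18. access J: HIT. Cache (LRU->MRU): [B H C L J]
  19. access J: HIT. Cache (LRU->MRU): [B H C L J]
  20. access X: MISS, evict B. Cache (LRU->MRU): [H C L J X]
  21. access X: HIT. Cache (LRU->MRU): [H C L J X]
  22. access C: HIT. Cache (LRU->MRU): [H L J X C]
Total: 16 hits, 6 misses, 1 evictions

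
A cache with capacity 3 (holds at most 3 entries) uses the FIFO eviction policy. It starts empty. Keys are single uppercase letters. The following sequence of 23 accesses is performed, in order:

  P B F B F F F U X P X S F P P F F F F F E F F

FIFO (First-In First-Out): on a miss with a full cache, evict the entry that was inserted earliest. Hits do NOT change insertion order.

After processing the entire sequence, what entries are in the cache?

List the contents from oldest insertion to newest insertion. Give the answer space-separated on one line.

Answer: S F E

Derivation:
FIFO simulation (capacity=3):
  1. access P: MISS. Cache (old->new): [P]
  2. access B: MISS. Cache (old->new): [P B]
  3. access F: MISS. Cache (old->new): [P B F]
  4. access B: HIT. Cache (old->new): [P B F]
  5. access F: HIT. Cache (old->new): [P B F]
  6. access F: HIT. Cache (old->new): [P B F]
  7. access F: HIT. Cache (old->new): [P B F]
  8. access U: MISS, evict P. Cache (old->new): [B F U]
  9. access X: MISS, evict B. Cache (old->new): [F U X]
  10. access P: MISS, evict F. Cache (old->new): [U X P]
  11. access X: HIT. Cache (old->new): [U X P]
  12. access S: MISS, evict U. Cache (old->new): [X P S]
  13. access F: MISS, evict X. Cache (old->new): [P S F]
  14. access P: HIT. Cache (old->new): [P S F]
  15. access P: HIT. Cache (old->new): [P S F]
  16. access F: HIT. Cache (old->new): [P S F]
  17. access F: HIT. Cache (old->new): [P S F]
  18. access F: HIT. Cache (old->new): [P S F]
  19. access F: HIT. Cache (old->new): [P S F]
  20. access F: HIT. Cache (old->new): [P S F]
  21. access E: MISS, evict P. Cache (old->new): [S F E]
  22. access F: HIT. Cache (old->new): [S F E]
  23. access F: HIT. Cache (old->new): [S F E]
Total: 14 hits, 9 misses, 6 evictions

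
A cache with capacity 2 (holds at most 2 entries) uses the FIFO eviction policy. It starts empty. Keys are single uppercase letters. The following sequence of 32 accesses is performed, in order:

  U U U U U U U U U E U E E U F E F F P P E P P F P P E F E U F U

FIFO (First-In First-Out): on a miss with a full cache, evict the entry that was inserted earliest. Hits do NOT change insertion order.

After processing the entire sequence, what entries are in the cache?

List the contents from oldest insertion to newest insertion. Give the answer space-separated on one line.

FIFO simulation (capacity=2):
  1. access U: MISS. Cache (old->new): [U]
  2. access U: HIT. Cache (old->new): [U]
  3. access U: HIT. Cache (old->new): [U]
  4. access U: HIT. Cache (old->new): [U]
  5. access U: HIT. Cache (old->new): [U]
  6. access U: HIT. Cache (old->new): [U]
  7. access U: HIT. Cache (old->new): [U]
  8. access U: HIT. Cache (old->new): [U]
  9. access U: HIT. Cache (old->new): [U]
  10. access E: MISS. Cache (old->new): [U E]
  11. access U: HIT. Cache (old->new): [U E]
  12. access E: HIT. Cache (old->new): [U E]
  13. access E: HIT. Cache (old->new): [U E]
  14. access U: HIT. Cache (old->new): [U E]
  15. access F: MISS, evict U. Cache (old->new): [E F]
  16. access E: HIT. Cache (old->new): [E F]
  17. access F: HIT. Cache (old->new): [E F]
  18. access F: HIT. Cache (old->new): [E F]
  19. access P: MISS, evict E. Cache (old->new): [F P]
  20. access P: HIT. Cache (old->new): [F P]
  21. access E: MISS, evict F. Cache (old->new): [P E]
  22. access P: HIT. Cache (old->new): [P E]
  23. access P: HIT. Cache (old->new): [P E]
  24. access F: MISS, evict P. Cache (old->new): [E F]
  25. access P: MISS, evict E. Cache (old->new): [F P]
  26. access P: HIT. Cache (old->new): [F P]
  27. access E: MISS, evict F. Cache (old->new): [P E]
  28. access F: MISS, evict P. Cache (old->new): [E F]
  29. access E: HIT. Cache (old->new): [E F]
  30. access U: MISS, evict E. Cache (old->new): [F U]
  31. access F: HIT. Cache (old->new): [F U]
  32. access U: HIT. Cache (old->new): [F U]
Total: 22 hits, 10 misses, 8 evictions

Answer: F U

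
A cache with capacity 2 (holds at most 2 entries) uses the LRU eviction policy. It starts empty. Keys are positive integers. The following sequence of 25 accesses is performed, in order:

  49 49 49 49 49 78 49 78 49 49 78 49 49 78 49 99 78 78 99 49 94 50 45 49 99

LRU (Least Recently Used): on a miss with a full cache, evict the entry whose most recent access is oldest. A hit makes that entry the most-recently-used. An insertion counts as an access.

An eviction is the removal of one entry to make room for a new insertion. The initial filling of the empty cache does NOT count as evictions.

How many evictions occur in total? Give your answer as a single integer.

Answer: 8

Derivation:
LRU simulation (capacity=2):
  1. access 49: MISS. Cache (LRU->MRU): [49]
  2. access 49: HIT. Cache (LRU->MRU): [49]
  3. access 49: HIT. Cache (LRU->MRU): [49]
  4. access 49: HIT. Cache (LRU->MRU): [49]
  5. access 49: HIT. Cache (LRU->MRU): [49]
  6. access 78: MISS. Cache (LRU->MRU): [49 78]
  7. access 49: HIT. Cache (LRU->MRU): [78 49]
  8. access 78: HIT. Cache (LRU->MRU): [49 78]
  9. access 49: HIT. Cache (LRU->MRU): [78 49]
  10. access 49: HIT. Cache (LRU->MRU): [78 49]
  11. access 78: HIT. Cache (LRU->MRU): [49 78]
  12. access 49: HIT. Cache (LRU->MRU): [78 49]
  13. access 49: HIT. Cache (LRU->MRU): [78 49]
  14. access 78: HIT. Cache (LRU->MRU): [49 78]
  15. access 49: HIT. Cache (LRU->MRU): [78 49]
  16. access 99: MISS, evict 78. Cache (LRU->MRU): [49 99]
  17. access 78: MISS, evict 49. Cache (LRU->MRU): [99 78]
  18. access 78: HIT. Cache (LRU->MRU): [99 78]
  19. access 99: HIT. Cache (LRU->MRU): [78 99]
  20. access 49: MISS, evict 78. Cache (LRU->MRU): [99 49]
  21. access 94: MISS, evict 99. Cache (LRU->MRU): [49 94]
  22. access 50: MISS, evict 49. Cache (LRU->MRU): [94 50]
  23. access 45: MISS, evict 94. Cache (LRU->MRU): [50 45]
  24. access 49: MISS, evict 50. Cache (LRU->MRU): [45 49]
  25. access 99: MISS, evict 45. Cache (LRU->MRU): [49 99]
Total: 15 hits, 10 misses, 8 evictions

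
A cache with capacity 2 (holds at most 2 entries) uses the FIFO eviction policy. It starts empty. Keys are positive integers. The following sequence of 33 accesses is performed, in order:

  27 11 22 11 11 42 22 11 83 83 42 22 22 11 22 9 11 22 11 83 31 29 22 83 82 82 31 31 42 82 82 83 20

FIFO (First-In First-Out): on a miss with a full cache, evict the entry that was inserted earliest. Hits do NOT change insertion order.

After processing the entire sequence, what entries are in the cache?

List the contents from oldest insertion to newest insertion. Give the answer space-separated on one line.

FIFO simulation (capacity=2):
  1. access 27: MISS. Cache (old->new): [27]
  2. access 11: MISS. Cache (old->new): [27 11]
  3. access 22: MISS, evict 27. Cache (old->new): [11 22]
  4. access 11: HIT. Cache (old->new): [11 22]
  5. access 11: HIT. Cache (old->new): [11 22]
  6. access 42: MISS, evict 11. Cache (old->new): [22 42]
  7. access 22: HIT. Cache (old->new): [22 42]
  8. access 11: MISS, evict 22. Cache (old->new): [42 11]
  9. access 83: MISS, evict 42. Cache (old->new): [11 83]
  10. access 83: HIT. Cache (old->new): [11 83]
  11. access 42: MISS, evict 11. Cache (old->new): [83 42]
  12. access 22: MISS, evict 83. Cache (old->new): [42 22]
  13. access 22: HIT. Cache (old->new): [42 22]
  14. access 11: MISS, evict 42. Cache (old->new): [22 11]
  15. access 22: HIT. Cache (old->new): [22 11]
  16. access 9: MISS, evict 22. Cache (old->new): [11 9]
  17. access 11: HIT. Cache (old->new): [11 9]
  18. access 22: MISS, evict 11. Cache (old->new): [9 22]
  19. access 11: MISS, evict 9. Cache (old->new): [22 11]
  20. access 83: MISS, evict 22. Cache (old->new): [11 83]
  21. access 31: MISS, evict 11. Cache (old->new): [83 31]
  22. access 29: MISS, evict 83. Cache (old->new): [31 29]
  23. access 22: MISS, evict 31. Cache (old->new): [29 22]
  24. access 83: MISS, evict 29. Cache (old->new): [22 83]
  25. access 82: MISS, evict 22. Cache (old->new): [83 82]
  26. access 82: HIT. Cache (old->new): [83 82]
  27. access 31: MISS, evict 83. Cache (old->new): [82 31]
  28. access 31: HIT. Cache (old->new): [82 31]
  29. access 42: MISS, evict 82. Cache (old->new): [31 42]
  30. access 82: MISS, evict 31. Cache (old->new): [42 82]
  31. access 82: HIT. Cache (old->new): [42 82]
  32. access 83: MISS, evict 42. Cache (old->new): [82 83]
  33. access 20: MISS, evict 82. Cache (old->new): [83 20]
Total: 10 hits, 23 misses, 21 evictions

Answer: 83 20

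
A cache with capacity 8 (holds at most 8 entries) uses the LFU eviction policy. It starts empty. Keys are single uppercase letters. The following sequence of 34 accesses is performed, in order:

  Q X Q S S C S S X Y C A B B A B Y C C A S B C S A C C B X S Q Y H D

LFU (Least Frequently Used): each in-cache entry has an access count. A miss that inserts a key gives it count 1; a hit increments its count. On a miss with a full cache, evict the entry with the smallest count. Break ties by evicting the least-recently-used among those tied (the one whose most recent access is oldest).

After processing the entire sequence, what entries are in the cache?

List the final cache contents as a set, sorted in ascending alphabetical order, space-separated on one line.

Answer: A B C D Q S X Y

Derivation:
LFU simulation (capacity=8):
  1. access Q: MISS. Cache: [Q(c=1)]
  2. access X: MISS. Cache: [Q(c=1) X(c=1)]
  3. access Q: HIT, count now 2. Cache: [X(c=1) Q(c=2)]
  4. access S: MISS. Cache: [X(c=1) S(c=1) Q(c=2)]
  5. access S: HIT, count now 2. Cache: [X(c=1) Q(c=2) S(c=2)]
  6. access C: MISS. Cache: [X(c=1) C(c=1) Q(c=2) S(c=2)]
  7. access S: HIT, count now 3. Cache: [X(c=1) C(c=1) Q(c=2) S(c=3)]
  8. access S: HIT, count now 4. Cache: [X(c=1) C(c=1) Q(c=2) S(c=4)]
  9. access X: HIT, count now 2. Cache: [C(c=1) Q(c=2) X(c=2) S(c=4)]
  10. access Y: MISS. Cache: [C(c=1) Y(c=1) Q(c=2) X(c=2) S(c=4)]
  11. access C: HIT, count now 2. Cache: [Y(c=1) Q(c=2) X(c=2) C(c=2) S(c=4)]
  12. access A: MISS. Cache: [Y(c=1) A(c=1) Q(c=2) X(c=2) C(c=2) S(c=4)]
  13. access B: MISS. Cache: [Y(c=1) A(c=1) B(c=1) Q(c=2) X(c=2) C(c=2) S(c=4)]
  14. access B: HIT, count now 2. Cache: [Y(c=1) A(c=1) Q(c=2) X(c=2) C(c=2) B(c=2) S(c=4)]
  15. access A: HIT, count now 2. Cache: [Y(c=1) Q(c=2) X(c=2) C(c=2) B(c=2) A(c=2) S(c=4)]
  16. access B: HIT, count now 3. Cache: [Y(c=1) Q(c=2) X(c=2) C(c=2) A(c=2) B(c=3) S(c=4)]
  17. access Y: HIT, count now 2. Cache: [Q(c=2) X(c=2) C(c=2) A(c=2) Y(c=2) B(c=3) S(c=4)]
  18. access C: HIT, count now 3. Cache: [Q(c=2) X(c=2) A(c=2) Y(c=2) B(c=3) C(c=3) S(c=4)]
  19. access C: HIT, count now 4. Cache: [Q(c=2) X(c=2) A(c=2) Y(c=2) B(c=3) S(c=4) C(c=4)]
  20. access A: HIT, count now 3. Cache: [Q(c=2) X(c=2) Y(c=2) B(c=3) A(c=3) S(c=4) C(c=4)]
  21. access S: HIT, count now 5. Cache: [Q(c=2) X(c=2) Y(c=2) B(c=3) A(c=3) C(c=4) S(c=5)]
  22. access B: HIT, count now 4. Cache: [Q(c=2) X(c=2) Y(c=2) A(c=3) C(c=4) B(c=4) S(c=5)]
  23. access C: HIT, count now 5. Cache: [Q(c=2) X(c=2) Y(c=2) A(c=3) B(c=4) S(c=5) C(c=5)]
  24. access S: HIT, count now 6. Cache: [Q(c=2) X(c=2) Y(c=2) A(c=3) B(c=4) C(c=5) S(c=6)]
  25. access A: HIT, count now 4. Cache: [Q(c=2) X(c=2) Y(c=2) B(c=4) A(c=4) C(c=5) S(c=6)]
  26. access C: HIT, count now 6. Cache: [Q(c=2) X(c=2) Y(c=2) B(c=4) A(c=4) S(c=6) C(c=6)]
  27. access C: HIT, count now 7. Cache: [Q(c=2) X(c=2) Y(c=2) B(c=4) A(c=4) S(c=6) C(c=7)]
  28. access B: HIT, count now 5. Cache: [Q(c=2) X(c=2) Y(c=2) A(c=4) B(c=5) S(c=6) C(c=7)]
  29. access X: HIT, count now 3. Cache: [Q(c=2) Y(c=2) X(c=3) A(c=4) B(c=5) S(c=6) C(c=7)]
  30. access S: HIT, count now 7. Cache: [Q(c=2) Y(c=2) X(c=3) A(c=4) B(c=5) C(c=7) S(c=7)]
  31. access Q: HIT, count now 3. Cache: [Y(c=2) X(c=3) Q(c=3) A(c=4) B(c=5) C(c=7) S(c=7)]
  32. access Y: HIT, count now 3. Cache: [X(c=3) Q(c=3) Y(c=3) A(c=4) B(c=5) C(c=7) S(c=7)]
  33. access H: MISS. Cache: [H(c=1) X(c=3) Q(c=3) Y(c=3) A(c=4) B(c=5) C(c=7) S(c=7)]
  34. access D: MISS, evict H(c=1). Cache: [D(c=1) X(c=3) Q(c=3) Y(c=3) A(c=4) B(c=5) C(c=7) S(c=7)]
Total: 25 hits, 9 misses, 1 evictions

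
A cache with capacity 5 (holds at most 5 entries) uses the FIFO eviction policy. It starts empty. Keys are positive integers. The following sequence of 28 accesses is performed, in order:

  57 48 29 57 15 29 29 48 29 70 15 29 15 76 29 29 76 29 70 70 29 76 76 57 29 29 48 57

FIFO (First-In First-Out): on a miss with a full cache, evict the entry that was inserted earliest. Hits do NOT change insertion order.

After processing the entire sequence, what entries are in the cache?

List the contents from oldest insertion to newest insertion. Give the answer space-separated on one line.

Answer: 15 70 76 57 48

Derivation:
FIFO simulation (capacity=5):
  1. access 57: MISS. Cache (old->new): [57]
  2. access 48: MISS. Cache (old->new): [57 48]
  3. access 29: MISS. Cache (old->new): [57 48 29]
  4. access 57: HIT. Cache (old->new): [57 48 29]
  5. access 15: MISS. Cache (old->new): [57 48 29 15]
  6. access 29: HIT. Cache (old->new): [57 48 29 15]
  7. access 29: HIT. Cache (old->new): [57 48 29 15]
  8. access 48: HIT. Cache (old->new): [57 48 29 15]
  9. access 29: HIT. Cache (old->new): [57 48 29 15]
  10. access 70: MISS. Cache (old->new): [57 48 29 15 70]
  11. access 15: HIT. Cache (old->new): [57 48 29 15 70]
  12. access 29: HIT. Cache (old->new): [57 48 29 15 70]
  13. access 15: HIT. Cache (old->new): [57 48 29 15 70]
  14. access 76: MISS, evict 57. Cache (old->new): [48 29 15 70 76]
  15. access 29: HIT. Cache (old->new): [48 29 15 70 76]
  16. access 29: HIT. Cache (old->new): [48 29 15 70 76]
  17. access 76: HIT. Cache (old->new): [48 29 15 70 76]
  18. access 29: HIT. Cache (old->new): [48 29 15 70 76]
  19. access 70: HIT. Cache (old->new): [48 29 15 70 76]
  20. access 70: HIT. Cache (old->new): [48 29 15 70 76]
  21. access 29: HIT. Cache (old->new): [48 29 15 70 76]
  22. access 76: HIT. Cache (old->new): [48 29 15 70 76]
  23. access 76: HIT. Cache (old->new): [48 29 15 70 76]
  24. access 57: MISS, evict 48. Cache (old->new): [29 15 70 76 57]
  25. access 29: HIT. Cache (old->new): [29 15 70 76 57]
  26. access 29: HIT. Cache (old->new): [29 15 70 76 57]
  27. access 48: MISS, evict 29. Cache (old->new): [15 70 76 57 48]
  28. access 57: HIT. Cache (old->new): [15 70 76 57 48]
Total: 20 hits, 8 misses, 3 evictions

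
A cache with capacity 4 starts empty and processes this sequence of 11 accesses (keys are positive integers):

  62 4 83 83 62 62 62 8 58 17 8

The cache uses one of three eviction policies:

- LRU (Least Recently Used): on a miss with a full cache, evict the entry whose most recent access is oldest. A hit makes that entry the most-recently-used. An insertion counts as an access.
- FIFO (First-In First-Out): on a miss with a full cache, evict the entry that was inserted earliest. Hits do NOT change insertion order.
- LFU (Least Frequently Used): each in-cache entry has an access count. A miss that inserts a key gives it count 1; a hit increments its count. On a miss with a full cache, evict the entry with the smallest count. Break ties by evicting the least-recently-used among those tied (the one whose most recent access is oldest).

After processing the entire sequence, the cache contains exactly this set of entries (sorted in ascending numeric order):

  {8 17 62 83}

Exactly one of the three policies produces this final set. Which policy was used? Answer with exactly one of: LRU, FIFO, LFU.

Answer: LFU

Derivation:
Simulating under each policy and comparing final sets:
  LRU: final set = {8 17 58 62} -> differs
  FIFO: final set = {8 17 58 83} -> differs
  LFU: final set = {8 17 62 83} -> MATCHES target
Only LFU produces the target set.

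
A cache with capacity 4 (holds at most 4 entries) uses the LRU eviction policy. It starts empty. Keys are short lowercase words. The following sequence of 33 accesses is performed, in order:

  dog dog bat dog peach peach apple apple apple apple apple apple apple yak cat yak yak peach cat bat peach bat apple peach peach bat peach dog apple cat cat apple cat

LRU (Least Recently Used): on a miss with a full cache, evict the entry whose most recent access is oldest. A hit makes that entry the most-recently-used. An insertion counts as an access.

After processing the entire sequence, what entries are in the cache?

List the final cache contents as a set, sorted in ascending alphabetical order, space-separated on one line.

Answer: apple cat dog peach

Derivation:
LRU simulation (capacity=4):
  1. access dog: MISS. Cache (LRU->MRU): [dog]
  2. access dog: HIT. Cache (LRU->MRU): [dog]
  3. access bat: MISS. Cache (LRU->MRU): [dog bat]
  4. access dog: HIT. Cache (LRU->MRU): [bat dog]
  5. access peach: MISS. Cache (LRU->MRU): [bat dog peach]
  6. access peach: HIT. Cache (LRU->MRU): [bat dog peach]
  7. access apple: MISS. Cache (LRU->MRU): [bat dog peach apple]
  8. access apple: HIT. Cache (LRU->MRU): [bat dog peach apple]
  9. access apple: HIT. Cache (LRU->MRU): [bat dog peach apple]
  10. access apple: HIT. Cache (LRU->MRU): [bat dog peach apple]
  11. access apple: HIT. Cache (LRU->MRU): [bat dog peach apple]
  12. access apple: HIT. Cache (LRU->MRU): [bat dog peach apple]
  13. access apple: HIT. Cache (LRU->MRU): [bat dog peach apple]
  14. access yak: MISS, evict bat. Cache (LRU->MRU): [dog peach apple yak]
  15. access cat: MISS, evict dog. Cache (LRU->MRU): [peach apple yak cat]
  16. access yak: HIT. Cache (LRU->MRU): [peach apple cat yak]
  17. access yak: HIT. Cache (LRU->MRU): [peach apple cat yak]
  18. access peach: HIT. Cache (LRU->MRU): [apple cat yak peach]
  19. access cat: HIT. Cache (LRU->MRU): [apple yak peach cat]
  20. access bat: MISS, evict apple. Cache (LRU->MRU): [yak peach cat bat]
  21. access peach: HIT. Cache (LRU->MRU): [yak cat bat peach]
  22. access bat: HIT. Cache (LRU->MRU): [yak cat peach bat]
  23. access apple: MISS, evict yak. Cache (LRU->MRU): [cat peach bat apple]
  24. access peach: HIT. Cache (LRU->MRU): [cat bat apple peach]
  25. access peach: HIT. Cache (LRU->MRU): [cat bat apple peach]
  26. access bat: HIT. Cache (LRU->MRU): [cat apple peach bat]
  27. access peach: HIT. Cache (LRU->MRU): [cat apple bat peach]
  28. access dog: MISS, evict cat. Cache (LRU->MRU): [apple bat peach dog]
  29. access apple: HIT. Cache (LRU->MRU): [bat peach dog apple]
  30. access cat: MISS, evict bat. Cache (LRU->MRU): [peach dog apple cat]
  31. access cat: HIT. Cache (LRU->MRU): [peach dog apple cat]
  32. access apple: HIT. Cache (LRU->MRU): [peach dog cat apple]
  33. access cat: HIT. Cache (LRU->MRU): [peach dog apple cat]
Total: 23 hits, 10 misses, 6 evictions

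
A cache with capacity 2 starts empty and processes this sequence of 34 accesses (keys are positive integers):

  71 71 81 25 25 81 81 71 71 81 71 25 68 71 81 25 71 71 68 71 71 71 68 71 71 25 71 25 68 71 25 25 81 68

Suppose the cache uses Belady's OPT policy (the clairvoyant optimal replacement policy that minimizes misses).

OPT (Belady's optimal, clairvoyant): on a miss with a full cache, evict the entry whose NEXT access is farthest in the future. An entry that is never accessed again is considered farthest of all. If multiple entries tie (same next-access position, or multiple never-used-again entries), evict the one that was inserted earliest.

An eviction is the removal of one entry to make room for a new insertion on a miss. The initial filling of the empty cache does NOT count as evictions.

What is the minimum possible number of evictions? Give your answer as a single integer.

Answer: 11

Derivation:
OPT (Belady) simulation (capacity=2):
  1. access 71: MISS. Cache: [71]
  2. access 71: HIT. Next use of 71: step 8. Cache: [71]
  3. access 81: MISS. Cache: [71 81]
  4. access 25: MISS, evict 71 (next use: step 8). Cache: [81 25]
  5. access 25: HIT. Next use of 25: step 12. Cache: [81 25]
  6. access 81: HIT. Next use of 81: step 7. Cache: [81 25]
  7. access 81: HIT. Next use of 81: step 10. Cache: [81 25]
  8. access 71: MISS, evict 25 (next use: step 12). Cache: [81 71]
  9. access 71: HIT. Next use of 71: step 11. Cache: [81 71]
  10. access 81: HIT. Next use of 81: step 15. Cache: [81 71]
  11. access 71: HIT. Next use of 71: step 14. Cache: [81 71]
  12. access 25: MISS, evict 81 (next use: step 15). Cache: [71 25]
  13. access 68: MISS, evict 25 (next use: step 16). Cache: [71 68]
  14. access 71: HIT. Next use of 71: step 17. Cache: [71 68]
  15. access 81: MISS, evict 68 (next use: step 19). Cache: [71 81]
  16. access 25: MISS, evict 81 (next use: step 33). Cache: [71 25]
  17. access 71: HIT. Next use of 71: step 18. Cache: [71 25]
  18. access 71: HIT. Next use of 71: step 20. Cache: [71 25]
  19. access 68: MISS, evict 25 (next use: step 26). Cache: [71 68]
  20. access 71: HIT. Next use of 71: step 21. Cache: [71 68]
  21. access 71: HIT. Next use of 71: step 22. Cache: [71 68]
  22. access 71: HIT. Next use of 71: step 24. Cache: [71 68]
  23. access 68: HIT. Next use of 68: step 29. Cache: [71 68]
  24. access 71: HIT. Next use of 71: step 25. Cache: [71 68]
  25. access 71: HIT. Next use of 71: step 27. Cache: [71 68]
  26. access 25: MISS, evict 68 (next use: step 29). Cache: [71 25]
  27. access 71: HIT. Next use of 71: step 30. Cache: [71 25]
  28. access 25: HIT. Next use of 25: step 31. Cache: [71 25]
  29. access 68: MISS, evict 25 (next use: step 31). Cache: [71 68]
  30. access 71: HIT. Next use of 71: never. Cache: [71 68]
  31. access 25: MISS, evict 71 (next use: never). Cache: [68 25]
  32. access 25: HIT. Next use of 25: never. Cache: [68 25]
  33. access 81: MISS, evict 25 (next use: never). Cache: [68 81]
  34. access 68: HIT. Next use of 68: never. Cache: [68 81]
Total: 21 hits, 13 misses, 11 evictions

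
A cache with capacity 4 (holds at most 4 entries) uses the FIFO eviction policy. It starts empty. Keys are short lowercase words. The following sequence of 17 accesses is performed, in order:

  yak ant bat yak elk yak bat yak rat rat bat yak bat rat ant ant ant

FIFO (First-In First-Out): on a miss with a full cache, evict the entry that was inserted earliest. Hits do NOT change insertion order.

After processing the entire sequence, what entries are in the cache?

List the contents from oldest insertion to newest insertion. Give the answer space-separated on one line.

FIFO simulation (capacity=4):
  1. access yak: MISS. Cache (old->new): [yak]
  2. access ant: MISS. Cache (old->new): [yak ant]
  3. access bat: MISS. Cache (old->new): [yak ant bat]
  4. access yak: HIT. Cache (old->new): [yak ant bat]
  5. access elk: MISS. Cache (old->new): [yak ant bat elk]
  6. access yak: HIT. Cache (old->new): [yak ant bat elk]
  7. access bat: HIT. Cache (old->new): [yak ant bat elk]
  8. access yak: HIT. Cache (old->new): [yak ant bat elk]
  9. access rat: MISS, evict yak. Cache (old->new): [ant bat elk rat]
  10. access rat: HIT. Cache (old->new): [ant bat elk rat]
  11. access bat: HIT. Cache (old->new): [ant bat elk rat]
  12. access yak: MISS, evict ant. Cache (old->new): [bat elk rat yak]
  13. access bat: HIT. Cache (old->new): [bat elk rat yak]
  14. access rat: HIT. Cache (old->new): [bat elk rat yak]
  15. access ant: MISS, evict bat. Cache (old->new): [elk rat yak ant]
  16. access ant: HIT. Cache (old->new): [elk rat yak ant]
  17. access ant: HIT. Cache (old->new): [elk rat yak ant]
Total: 10 hits, 7 misses, 3 evictions

Answer: elk rat yak ant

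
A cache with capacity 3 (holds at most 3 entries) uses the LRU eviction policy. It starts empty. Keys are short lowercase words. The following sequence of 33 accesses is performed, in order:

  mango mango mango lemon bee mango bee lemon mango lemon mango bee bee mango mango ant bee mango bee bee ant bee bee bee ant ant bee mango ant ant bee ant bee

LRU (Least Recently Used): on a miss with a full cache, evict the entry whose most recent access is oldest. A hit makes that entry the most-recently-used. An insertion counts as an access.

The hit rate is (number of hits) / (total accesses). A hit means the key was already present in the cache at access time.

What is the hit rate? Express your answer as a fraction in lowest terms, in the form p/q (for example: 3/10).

LRU simulation (capacity=3):
  1. access mango: MISS. Cache (LRU->MRU): [mango]
  2. access mango: HIT. Cache (LRU->MRU): [mango]
  3. access mango: HIT. Cache (LRU->MRU): [mango]
  4. access lemon: MISS. Cache (LRU->MRU): [mango lemon]
  5. access bee: MISS. Cache (LRU->MRU): [mango lemon bee]
  6. access mango: HIT. Cache (LRU->MRU): [lemon bee mango]
  7. access bee: HIT. Cache (LRU->MRU): [lemon mango bee]
  8. access lemon: HIT. Cache (LRU->MRU): [mango bee lemon]
  9. access mango: HIT. Cache (LRU->MRU): [bee lemon mango]
  10. access lemon: HIT. Cache (LRU->MRU): [bee mango lemon]
  11. access mango: HIT. Cache (LRU->MRU): [bee lemon mango]
  12. access bee: HIT. Cache (LRU->MRU): [lemon mango bee]
  13. access bee: HIT. Cache (LRU->MRU): [lemon mango bee]
  14. access mango: HIT. Cache (LRU->MRU): [lemon bee mango]
  15. access mango: HIT. Cache (LRU->MRU): [lemon bee mango]
  16. access ant: MISS, evict lemon. Cache (LRU->MRU): [bee mango ant]
  17. access bee: HIT. Cache (LRU->MRU): [mango ant bee]
  18. access mango: HIT. Cache (LRU->MRU): [ant bee mango]
  19. access bee: HIT. Cache (LRU->MRU): [ant mango bee]
  20. access bee: HIT. Cache (LRU->MRU): [ant mango bee]
  21. access ant: HIT. Cache (LRU->MRU): [mango bee ant]
  22. access bee: HIT. Cache (LRU->MRU): [mango ant bee]
  23. access bee: HIT. Cache (LRU->MRU): [mango ant bee]
  24. access bee: HIT. Cache (LRU->MRU): [mango ant bee]
  25. access ant: HIT. Cache (LRU->MRU): [mango bee ant]
  26. access ant: HIT. Cache (LRU->MRU): [mango bee ant]
  27. access bee: HIT. Cache (LRU->MRU): [mango ant bee]
  28. access mango: HIT. Cache (LRU->MRU): [ant bee mango]
  29. access ant: HIT. Cache (LRU->MRU): [bee mango ant]
  30. access ant: HIT. Cache (LRU->MRU): [bee mango ant]
  31. access bee: HIT. Cache (LRU->MRU): [mango ant bee]
  32. access ant: HIT. Cache (LRU->MRU): [mango bee ant]
  33. access bee: HIT. Cache (LRU->MRU): [mango ant bee]
Total: 29 hits, 4 misses, 1 evictions

Hit rate = 29/33

Answer: 29/33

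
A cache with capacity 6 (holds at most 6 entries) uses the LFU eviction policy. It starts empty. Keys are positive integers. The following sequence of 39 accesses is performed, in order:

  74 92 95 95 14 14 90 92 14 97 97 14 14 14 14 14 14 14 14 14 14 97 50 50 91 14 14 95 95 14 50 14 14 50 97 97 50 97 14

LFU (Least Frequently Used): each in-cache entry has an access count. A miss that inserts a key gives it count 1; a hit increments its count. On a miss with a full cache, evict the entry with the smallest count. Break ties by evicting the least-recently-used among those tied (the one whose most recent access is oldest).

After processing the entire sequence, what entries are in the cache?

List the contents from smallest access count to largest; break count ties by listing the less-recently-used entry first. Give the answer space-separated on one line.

Answer: 91 92 95 50 97 14

Derivation:
LFU simulation (capacity=6):
  1. access 74: MISS. Cache: [74(c=1)]
  2. access 92: MISS. Cache: [74(c=1) 92(c=1)]
  3. access 95: MISS. Cache: [74(c=1) 92(c=1) 95(c=1)]
  4. access 95: HIT, count now 2. Cache: [74(c=1) 92(c=1) 95(c=2)]
  5. access 14: MISS. Cache: [74(c=1) 92(c=1) 14(c=1) 95(c=2)]
  6. access 14: HIT, count now 2. Cache: [74(c=1) 92(c=1) 95(c=2) 14(c=2)]
  7. access 90: MISS. Cache: [74(c=1) 92(c=1) 90(c=1) 95(c=2) 14(c=2)]
  8. access 92: HIT, count now 2. Cache: [74(c=1) 90(c=1) 95(c=2) 14(c=2) 92(c=2)]
  9. access 14: HIT, count now 3. Cache: [74(c=1) 90(c=1) 95(c=2) 92(c=2) 14(c=3)]
  10. access 97: MISS. Cache: [74(c=1) 90(c=1) 97(c=1) 95(c=2) 92(c=2) 14(c=3)]
  11. access 97: HIT, count now 2. Cache: [74(c=1) 90(c=1) 95(c=2) 92(c=2) 97(c=2) 14(c=3)]
  12. access 14: HIT, count now 4. Cache: [74(c=1) 90(c=1) 95(c=2) 92(c=2) 97(c=2) 14(c=4)]
  13. access 14: HIT, count now 5. Cache: [74(c=1) 90(c=1) 95(c=2) 92(c=2) 97(c=2) 14(c=5)]
  14. access 14: HIT, count now 6. Cache: [74(c=1) 90(c=1) 95(c=2) 92(c=2) 97(c=2) 14(c=6)]
  15. access 14: HIT, count now 7. Cache: [74(c=1) 90(c=1) 95(c=2) 92(c=2) 97(c=2) 14(c=7)]
  16. access 14: HIT, count now 8. Cache: [74(c=1) 90(c=1) 95(c=2) 92(c=2) 97(c=2) 14(c=8)]
  17. access 14: HIT, count now 9. Cache: [74(c=1) 90(c=1) 95(c=2) 92(c=2) 97(c=2) 14(c=9)]
  18. access 14: HIT, count now 10. Cache: [74(c=1) 90(c=1) 95(c=2) 92(c=2) 97(c=2) 14(c=10)]
  19. access 14: HIT, count now 11. Cache: [74(c=1) 90(c=1) 95(c=2) 92(c=2) 97(c=2) 14(c=11)]
  20. access 14: HIT, count now 12. Cache: [74(c=1) 90(c=1) 95(c=2) 92(c=2) 97(c=2) 14(c=12)]
  21. access 14: HIT, count now 13. Cache: [74(c=1) 90(c=1) 95(c=2) 92(c=2) 97(c=2) 14(c=13)]
  22. access 97: HIT, count now 3. Cache: [74(c=1) 90(c=1) 95(c=2) 92(c=2) 97(c=3) 14(c=13)]
  23. access 50: MISS, evict 74(c=1). Cache: [90(c=1) 50(c=1) 95(c=2) 92(c=2) 97(c=3) 14(c=13)]
  24. access 50: HIT, count now 2. Cache: [90(c=1) 95(c=2) 92(c=2) 50(c=2) 97(c=3) 14(c=13)]
  25. access 91: MISS, evict 90(c=1). Cache: [91(c=1) 95(c=2) 92(c=2) 50(c=2) 97(c=3) 14(c=13)]
  26. access 14: HIT, count now 14. Cache: [91(c=1) 95(c=2) 92(c=2) 50(c=2) 97(c=3) 14(c=14)]
  27. access 14: HIT, count now 15. Cache: [91(c=1) 95(c=2) 92(c=2) 50(c=2) 97(c=3) 14(c=15)]
  28. access 95: HIT, count now 3. Cache: [91(c=1) 92(c=2) 50(c=2) 97(c=3) 95(c=3) 14(c=15)]
  29. access 95: HIT, count now 4. Cache: [91(c=1) 92(c=2) 50(c=2) 97(c=3) 95(c=4) 14(c=15)]
  30. access 14: HIT, count now 16. Cache: [91(c=1) 92(c=2) 50(c=2) 97(c=3) 95(c=4) 14(c=16)]
  31. access 50: HIT, count now 3. Cache: [91(c=1) 92(c=2) 97(c=3) 50(c=3) 95(c=4) 14(c=16)]
  32. access 14: HIT, count now 17. Cache: [91(c=1) 92(c=2) 97(c=3) 50(c=3) 95(c=4) 14(c=17)]
  33. access 14: HIT, count now 18. Cache: [91(c=1) 92(c=2) 97(c=3) 50(c=3) 95(c=4) 14(c=18)]
  34. access 50: HIT, count now 4. Cache: [91(c=1) 92(c=2) 97(c=3) 95(c=4) 50(c=4) 14(c=18)]
  35. access 97: HIT, count now 4. Cache: [91(c=1) 92(c=2) 95(c=4) 50(c=4) 97(c=4) 14(c=18)]
  36. access 97: HIT, count now 5. Cache: [91(c=1) 92(c=2) 95(c=4) 50(c=4) 97(c=5) 14(c=18)]
  37. access 50: HIT, count now 5. Cache: [91(c=1) 92(c=2) 95(c=4) 97(c=5) 50(c=5) 14(c=18)]
  38. access 97: HIT, count now 6. Cache: [91(c=1) 92(c=2) 95(c=4) 50(c=5) 97(c=6) 14(c=18)]
  39. access 14: HIT, count now 19. Cache: [91(c=1) 92(c=2) 95(c=4) 50(c=5) 97(c=6) 14(c=19)]
Total: 31 hits, 8 misses, 2 evictions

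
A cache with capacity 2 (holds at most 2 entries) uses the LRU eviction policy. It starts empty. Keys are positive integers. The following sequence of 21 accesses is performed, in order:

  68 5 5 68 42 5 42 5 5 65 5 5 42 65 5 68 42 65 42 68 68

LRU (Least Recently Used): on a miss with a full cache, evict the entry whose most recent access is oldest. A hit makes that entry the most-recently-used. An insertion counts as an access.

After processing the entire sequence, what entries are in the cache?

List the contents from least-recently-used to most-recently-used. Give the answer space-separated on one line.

LRU simulation (capacity=2):
  1. access 68: MISS. Cache (LRU->MRU): [68]
  2. access 5: MISS. Cache (LRU->MRU): [68 5]
  3. access 5: HIT. Cache (LRU->MRU): [68 5]
  4. access 68: HIT. Cache (LRU->MRU): [5 68]
  5. access 42: MISS, evict 5. Cache (LRU->MRU): [68 42]
  6. access 5: MISS, evict 68. Cache (LRU->MRU): [42 5]
  7. access 42: HIT. Cache (LRU->MRU): [5 42]
  8. access 5: HIT. Cache (LRU->MRU): [42 5]
  9. access 5: HIT. Cache (LRU->MRU): [42 5]
  10. access 65: MISS, evict 42. Cache (LRU->MRU): [5 65]
  11. access 5: HIT. Cache (LRU->MRU): [65 5]
  12. access 5: HIT. Cache (LRU->MRU): [65 5]
  13. access 42: MISS, evict 65. Cache (LRU->MRU): [5 42]
  14. access 65: MISS, evict 5. Cache (LRU->MRU): [42 65]
  15. access 5: MISS, evict 42. Cache (LRU->MRU): [65 5]
  16. access 68: MISS, evict 65. Cache (LRU->MRU): [5 68]
  17. access 42: MISS, evict 5. Cache (LRU->MRU): [68 42]
  18. access 65: MISS, evict 68. Cache (LRU->MRU): [42 65]
  19. access 42: HIT. Cache (LRU->MRU): [65 42]
  20. access 68: MISS, evict 65. Cache (LRU->MRU): [42 68]
  21. access 68: HIT. Cache (LRU->MRU): [42 68]
Total: 9 hits, 12 misses, 10 evictions

Answer: 42 68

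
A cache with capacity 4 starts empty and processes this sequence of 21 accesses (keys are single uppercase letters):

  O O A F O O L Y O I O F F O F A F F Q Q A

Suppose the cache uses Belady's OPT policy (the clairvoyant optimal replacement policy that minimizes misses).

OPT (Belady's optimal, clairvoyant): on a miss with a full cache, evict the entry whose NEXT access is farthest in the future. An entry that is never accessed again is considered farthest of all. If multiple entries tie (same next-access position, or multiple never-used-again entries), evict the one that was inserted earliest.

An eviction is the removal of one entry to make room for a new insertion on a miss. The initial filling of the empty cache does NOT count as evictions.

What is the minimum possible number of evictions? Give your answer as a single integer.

OPT (Belady) simulation (capacity=4):
  1. access O: MISS. Cache: [O]
  2. access O: HIT. Next use of O: step 5. Cache: [O]
  3. access A: MISS. Cache: [O A]
  4. access F: MISS. Cache: [O A F]
  5. access O: HIT. Next use of O: step 6. Cache: [O A F]
  6. access O: HIT. Next use of O: step 9. Cache: [O A F]
  7. access L: MISS. Cache: [O A F L]
  8. access Y: MISS, evict L (next use: never). Cache: [O A F Y]
  9. access O: HIT. Next use of O: step 11. Cache: [O A F Y]
  10. access I: MISS, evict Y (next use: never). Cache: [O A F I]
  11. access O: HIT. Next use of O: step 14. Cache: [O A F I]
  12. access F: HIT. Next use of F: step 13. Cache: [O A F I]
  13. access F: HIT. Next use of F: step 15. Cache: [O A F I]
  14. access O: HIT. Next use of O: never. Cache: [O A F I]
  15. access F: HIT. Next use of F: step 17. Cache: [O A F I]
  16. access A: HIT. Next use of A: step 21. Cache: [O A F I]
  17. access F: HIT. Next use of F: step 18. Cache: [O A F I]
  18. access F: HIT. Next use of F: never. Cache: [O A F I]
  19. access Q: MISS, evict O (next use: never). Cache: [A F I Q]
  20. access Q: HIT. Next use of Q: never. Cache: [A F I Q]
  21. access A: HIT. Next use of A: never. Cache: [A F I Q]
Total: 14 hits, 7 misses, 3 evictions

Answer: 3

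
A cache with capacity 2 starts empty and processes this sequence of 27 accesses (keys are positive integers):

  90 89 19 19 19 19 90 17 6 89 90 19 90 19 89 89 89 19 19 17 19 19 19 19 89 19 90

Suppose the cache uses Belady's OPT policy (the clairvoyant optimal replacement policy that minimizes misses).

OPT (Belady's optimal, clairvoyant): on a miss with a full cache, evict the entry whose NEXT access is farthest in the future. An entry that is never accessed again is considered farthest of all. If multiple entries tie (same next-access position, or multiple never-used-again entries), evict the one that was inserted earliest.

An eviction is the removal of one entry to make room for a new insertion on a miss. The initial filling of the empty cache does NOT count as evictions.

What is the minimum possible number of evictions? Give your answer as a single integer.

Answer: 9

Derivation:
OPT (Belady) simulation (capacity=2):
  1. access 90: MISS. Cache: [90]
  2. access 89: MISS. Cache: [90 89]
  3. access 19: MISS, evict 89 (next use: step 10). Cache: [90 19]
  4. access 19: HIT. Next use of 19: step 5. Cache: [90 19]
  5. access 19: HIT. Next use of 19: step 6. Cache: [90 19]
  6. access 19: HIT. Next use of 19: step 12. Cache: [90 19]
  7. access 90: HIT. Next use of 90: step 11. Cache: [90 19]
  8. access 17: MISS, evict 19 (next use: step 12). Cache: [90 17]
  9. access 6: MISS, evict 17 (next use: step 20). Cache: [90 6]
  10. access 89: MISS, evict 6 (next use: never). Cache: [90 89]
  11. access 90: HIT. Next use of 90: step 13. Cache: [90 89]
  12. access 19: MISS, evict 89 (next use: step 15). Cache: [90 19]
  13. access 90: HIT. Next use of 90: step 27. Cache: [90 19]
  14. access 19: HIT. Next use of 19: step 18. Cache: [90 19]
  15. access 89: MISS, evict 90 (next use: step 27). Cache: [19 89]
  16. access 89: HIT. Next use of 89: step 17. Cache: [19 89]
  17. access 89: HIT. Next use of 89: step 25. Cache: [19 89]
  18. access 19: HIT. Next use of 19: step 19. Cache: [19 89]
  19. access 19: HIT. Next use of 19: step 21. Cache: [19 89]
  20. access 17: MISS, evict 89 (next use: step 25). Cache: [19 17]
  21. access 19: HIT. Next use of 19: step 22. Cache: [19 17]
  22. access 19: HIT. Next use of 19: step 23. Cache: [19 17]
  23. access 19: HIT. Next use of 19: step 24. Cache: [19 17]
  24. access 19: HIT. Next use of 19: step 26. Cache: [19 17]
  25. access 89: MISS, evict 17 (next use: never). Cache: [19 89]
  26. access 19: HIT. Next use of 19: never. Cache: [19 89]
  27. access 90: MISS, evict 19 (next use: never). Cache: [89 90]
Total: 16 hits, 11 misses, 9 evictions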